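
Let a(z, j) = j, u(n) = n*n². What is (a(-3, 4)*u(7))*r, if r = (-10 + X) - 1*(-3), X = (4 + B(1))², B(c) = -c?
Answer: 2744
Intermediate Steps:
u(n) = n³
X = 9 (X = (4 - 1*1)² = (4 - 1)² = 3² = 9)
r = 2 (r = (-10 + 9) - 1*(-3) = -1 + 3 = 2)
(a(-3, 4)*u(7))*r = (4*7³)*2 = (4*343)*2 = 1372*2 = 2744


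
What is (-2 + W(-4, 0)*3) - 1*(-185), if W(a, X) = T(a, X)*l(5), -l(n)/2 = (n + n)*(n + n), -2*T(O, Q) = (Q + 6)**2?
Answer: 10983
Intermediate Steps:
T(O, Q) = -(6 + Q)**2/2 (T(O, Q) = -(Q + 6)**2/2 = -(6 + Q)**2/2)
l(n) = -8*n**2 (l(n) = -2*(n + n)*(n + n) = -2*2*n*2*n = -8*n**2)
W(a, X) = 100*(6 + X)**2 (W(a, X) = (-(6 + X)**2/2)*(-8*5**2) = (-(6 + X)**2/2)*(-8*25) = -(6 + X)**2/2*(-200) = 100*(6 + X)**2)
(-2 + W(-4, 0)*3) - 1*(-185) = (-2 + (100*(6 + 0)**2)*3) - 1*(-185) = (-2 + (100*6**2)*3) + 185 = (-2 + (100*36)*3) + 185 = (-2 + 3600*3) + 185 = (-2 + 10800) + 185 = 10798 + 185 = 10983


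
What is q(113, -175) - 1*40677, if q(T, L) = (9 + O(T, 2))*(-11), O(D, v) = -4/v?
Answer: -40754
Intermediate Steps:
q(T, L) = -77 (q(T, L) = (9 - 4/2)*(-11) = (9 - 4*½)*(-11) = (9 - 2)*(-11) = 7*(-11) = -77)
q(113, -175) - 1*40677 = -77 - 1*40677 = -77 - 40677 = -40754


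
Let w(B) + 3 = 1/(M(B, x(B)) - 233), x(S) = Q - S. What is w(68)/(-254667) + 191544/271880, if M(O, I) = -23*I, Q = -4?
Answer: 1239553733849/1759408989555 ≈ 0.70453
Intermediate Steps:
x(S) = -4 - S
w(B) = -3 + 1/(-141 + 23*B) (w(B) = -3 + 1/(-23*(-4 - B) - 233) = -3 + 1/((92 + 23*B) - 233) = -3 + 1/(-141 + 23*B))
w(68)/(-254667) + 191544/271880 = ((-424 + 69*68)/(141 - 23*68))/(-254667) + 191544/271880 = ((-424 + 4692)/(141 - 1564))*(-1/254667) + 191544*(1/271880) = (4268/(-1423))*(-1/254667) + 23943/33985 = -1/1423*4268*(-1/254667) + 23943/33985 = -4268/1423*(-1/254667) + 23943/33985 = 4268/362391141 + 23943/33985 = 1239553733849/1759408989555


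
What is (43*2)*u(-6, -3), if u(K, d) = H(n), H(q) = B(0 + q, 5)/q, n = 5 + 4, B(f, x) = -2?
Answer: -172/9 ≈ -19.111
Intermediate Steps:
n = 9
H(q) = -2/q
u(K, d) = -2/9
(43*2)*u(-6, -3) = (43*2)*(-2/9) = 86*(-2/9) = -172/9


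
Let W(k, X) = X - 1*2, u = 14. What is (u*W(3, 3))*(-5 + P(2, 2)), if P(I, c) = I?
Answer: -42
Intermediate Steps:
W(k, X) = -2 + X (W(k, X) = X - 2 = -2 + X)
(u*W(3, 3))*(-5 + P(2, 2)) = (14*(-2 + 3))*(-5 + 2) = (14*1)*(-3) = 14*(-3) = -42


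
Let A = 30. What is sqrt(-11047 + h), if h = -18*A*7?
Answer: I*sqrt(14827) ≈ 121.77*I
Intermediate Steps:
h = -3780 (h = -18*30*7 = -540*7 = -3780)
sqrt(-11047 + h) = sqrt(-11047 - 3780) = sqrt(-14827) = I*sqrt(14827)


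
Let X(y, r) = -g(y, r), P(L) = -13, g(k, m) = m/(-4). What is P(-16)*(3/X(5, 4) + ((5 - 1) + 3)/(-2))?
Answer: 13/2 ≈ 6.5000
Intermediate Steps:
g(k, m) = -m/4 (g(k, m) = m*(-¼) = -m/4)
X(y, r) = r/4 (X(y, r) = -(-1)*r/4 = r/4)
P(-16)*(3/X(5, 4) + ((5 - 1) + 3)/(-2)) = -13*(3/(((¼)*4)) + ((5 - 1) + 3)/(-2)) = -13*(3/1 + (4 + 3)*(-½)) = -13*(3*1 + 7*(-½)) = -13*(3 - 7/2) = -13*(-½) = 13/2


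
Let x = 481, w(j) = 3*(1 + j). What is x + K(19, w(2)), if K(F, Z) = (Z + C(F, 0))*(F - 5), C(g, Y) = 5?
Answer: 677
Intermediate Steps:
w(j) = 3 + 3*j
K(F, Z) = (-5 + F)*(5 + Z) (K(F, Z) = (Z + 5)*(F - 5) = (5 + Z)*(-5 + F) = (-5 + F)*(5 + Z))
x + K(19, w(2)) = 481 + (-25 - 5*(3 + 3*2) + 5*19 + 19*(3 + 3*2)) = 481 + (-25 - 5*(3 + 6) + 95 + 19*(3 + 6)) = 481 + (-25 - 5*9 + 95 + 19*9) = 481 + (-25 - 45 + 95 + 171) = 481 + 196 = 677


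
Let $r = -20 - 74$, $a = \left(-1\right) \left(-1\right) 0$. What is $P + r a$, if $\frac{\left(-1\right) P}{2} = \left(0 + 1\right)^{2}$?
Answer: $-2$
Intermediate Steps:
$a = 0$ ($a = 1 \cdot 0 = 0$)
$P = -2$ ($P = - 2 \left(0 + 1\right)^{2} = - 2 \cdot 1^{2} = \left(-2\right) 1 = -2$)
$r = -94$ ($r = -20 - 74 = -94$)
$P + r a = -2 - 0 = -2 + 0 = -2$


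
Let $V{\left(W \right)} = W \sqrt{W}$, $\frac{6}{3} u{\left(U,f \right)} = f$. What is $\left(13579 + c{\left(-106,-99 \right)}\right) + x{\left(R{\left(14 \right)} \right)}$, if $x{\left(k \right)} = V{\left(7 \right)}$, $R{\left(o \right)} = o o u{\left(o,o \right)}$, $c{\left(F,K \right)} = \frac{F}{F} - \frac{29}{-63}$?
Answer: $\frac{855569}{63} + 7 \sqrt{7} \approx 13599.0$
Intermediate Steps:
$u{\left(U,f \right)} = \frac{f}{2}$
$c{\left(F,K \right)} = \frac{92}{63}$ ($c{\left(F,K \right)} = 1 - - \frac{29}{63} = 1 + \frac{29}{63} = \frac{92}{63}$)
$V{\left(W \right)} = W^{\frac{3}{2}}$
$R{\left(o \right)} = \frac{o^{3}}{2}$ ($R{\left(o \right)} = o o \frac{o}{2} = o^{2} \frac{o}{2} = \frac{o^{3}}{2}$)
$x{\left(k \right)} = 7 \sqrt{7}$ ($x{\left(k \right)} = 7^{\frac{3}{2}} = 7 \sqrt{7}$)
$\left(13579 + c{\left(-106,-99 \right)}\right) + x{\left(R{\left(14 \right)} \right)} = \left(13579 + \frac{92}{63}\right) + 7 \sqrt{7} = \frac{855569}{63} + 7 \sqrt{7}$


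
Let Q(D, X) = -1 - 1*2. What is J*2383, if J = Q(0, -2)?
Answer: -7149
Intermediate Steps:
Q(D, X) = -3 (Q(D, X) = -1 - 2 = -3)
J = -3
J*2383 = -3*2383 = -7149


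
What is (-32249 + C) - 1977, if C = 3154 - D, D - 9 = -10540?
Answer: -20541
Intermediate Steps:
D = -10531 (D = 9 - 10540 = -10531)
C = 13685 (C = 3154 - 1*(-10531) = 3154 + 10531 = 13685)
(-32249 + C) - 1977 = (-32249 + 13685) - 1977 = -18564 - 1977 = -20541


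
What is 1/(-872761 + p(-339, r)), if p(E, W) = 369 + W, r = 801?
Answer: -1/871591 ≈ -1.1473e-6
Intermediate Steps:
1/(-872761 + p(-339, r)) = 1/(-872761 + (369 + 801)) = 1/(-872761 + 1170) = 1/(-871591) = -1/871591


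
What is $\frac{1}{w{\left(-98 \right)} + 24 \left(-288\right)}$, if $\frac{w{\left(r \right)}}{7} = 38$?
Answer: $- \frac{1}{6646} \approx -0.00015047$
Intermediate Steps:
$w{\left(r \right)} = 266$ ($w{\left(r \right)} = 7 \cdot 38 = 266$)
$\frac{1}{w{\left(-98 \right)} + 24 \left(-288\right)} = \frac{1}{266 + 24 \left(-288\right)} = \frac{1}{266 - 6912} = \frac{1}{-6646} = - \frac{1}{6646}$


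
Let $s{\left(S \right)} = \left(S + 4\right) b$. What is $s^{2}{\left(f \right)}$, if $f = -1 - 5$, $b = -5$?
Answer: $100$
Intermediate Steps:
$f = -6$
$s{\left(S \right)} = -20 - 5 S$ ($s{\left(S \right)} = \left(S + 4\right) \left(-5\right) = \left(4 + S\right) \left(-5\right) = -20 - 5 S$)
$s^{2}{\left(f \right)} = \left(-20 - -30\right)^{2} = \left(-20 + 30\right)^{2} = 10^{2} = 100$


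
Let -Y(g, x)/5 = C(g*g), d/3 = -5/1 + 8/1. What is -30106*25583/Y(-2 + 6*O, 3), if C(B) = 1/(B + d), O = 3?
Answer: 40820695294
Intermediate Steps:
d = 9 (d = 3*(-5/1 + 8/1) = 3*(-5*1 + 8*1) = 3*(-5 + 8) = 3*3 = 9)
C(B) = 1/(9 + B) (C(B) = 1/(B + 9) = 1/(9 + B))
Y(g, x) = -5/(9 + g²) (Y(g, x) = -5/(9 + g*g) = -5/(9 + g²))
-30106*25583/Y(-2 + 6*O, 3) = -(-6931816182/5 - 770201798*(-2 + 6*3)²/5) = -(-6931816182/5 - 770201798*(-2 + 18)²/5) = -30106/(-5/(9 + 16²)*(1/25583)) = -30106/(-5/(9 + 256)*(1/25583)) = -30106/(-5/265*(1/25583)) = -30106/(-5*1/265*(1/25583)) = -30106/((-1/53*1/25583)) = -30106/(-1/1355899) = -30106*(-1355899) = 40820695294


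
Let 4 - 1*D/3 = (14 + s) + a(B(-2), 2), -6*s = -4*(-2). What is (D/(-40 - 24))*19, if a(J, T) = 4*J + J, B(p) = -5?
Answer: -931/64 ≈ -14.547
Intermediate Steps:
s = -4/3 (s = -(-2)*(-2)/3 = -1/6*8 = -4/3 ≈ -1.3333)
a(J, T) = 5*J
D = 49 (D = 12 - 3*((14 - 4/3) + 5*(-5)) = 12 - 3*(38/3 - 25) = 12 - 3*(-37/3) = 12 + 37 = 49)
(D/(-40 - 24))*19 = (49/(-40 - 24))*19 = (49/(-64))*19 = -1/64*49*19 = -49/64*19 = -931/64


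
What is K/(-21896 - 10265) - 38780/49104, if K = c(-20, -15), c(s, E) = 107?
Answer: -313114427/394808436 ≈ -0.79308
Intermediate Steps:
K = 107
K/(-21896 - 10265) - 38780/49104 = 107/(-21896 - 10265) - 38780/49104 = 107/(-32161) - 38780*1/49104 = 107*(-1/32161) - 9695/12276 = -107/32161 - 9695/12276 = -313114427/394808436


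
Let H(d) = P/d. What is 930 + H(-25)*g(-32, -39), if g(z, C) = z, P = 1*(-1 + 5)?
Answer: 23378/25 ≈ 935.12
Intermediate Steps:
P = 4 (P = 1*4 = 4)
H(d) = 4/d
930 + H(-25)*g(-32, -39) = 930 + (4/(-25))*(-32) = 930 + (4*(-1/25))*(-32) = 930 - 4/25*(-32) = 930 + 128/25 = 23378/25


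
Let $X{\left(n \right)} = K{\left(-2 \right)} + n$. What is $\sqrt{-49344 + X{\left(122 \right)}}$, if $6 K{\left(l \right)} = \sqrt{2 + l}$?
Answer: $i \sqrt{49222} \approx 221.86 i$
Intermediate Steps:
$K{\left(l \right)} = \frac{\sqrt{2 + l}}{6}$
$X{\left(n \right)} = n$ ($X{\left(n \right)} = \frac{\sqrt{2 - 2}}{6} + n = \frac{\sqrt{0}}{6} + n = \frac{1}{6} \cdot 0 + n = 0 + n = n$)
$\sqrt{-49344 + X{\left(122 \right)}} = \sqrt{-49344 + 122} = \sqrt{-49222} = i \sqrt{49222}$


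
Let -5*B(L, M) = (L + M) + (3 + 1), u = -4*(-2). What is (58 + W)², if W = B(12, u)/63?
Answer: 36990724/11025 ≈ 3355.2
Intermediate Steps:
u = 8
B(L, M) = -⅘ - L/5 - M/5 (B(L, M) = -((L + M) + (3 + 1))/5 = -((L + M) + 4)/5 = -(4 + L + M)/5 = -⅘ - L/5 - M/5)
W = -8/105 (W = (-⅘ - ⅕*12 - ⅕*8)/63 = (-⅘ - 12/5 - 8/5)*(1/63) = -24/5*1/63 = -8/105 ≈ -0.076190)
(58 + W)² = (58 - 8/105)² = (6082/105)² = 36990724/11025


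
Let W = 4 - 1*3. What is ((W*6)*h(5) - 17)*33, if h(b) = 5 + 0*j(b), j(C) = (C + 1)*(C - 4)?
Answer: 429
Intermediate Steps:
W = 1 (W = 4 - 3 = 1)
j(C) = (1 + C)*(-4 + C)
h(b) = 5 (h(b) = 5 + 0*(-4 + b² - 3*b) = 5 + 0 = 5)
((W*6)*h(5) - 17)*33 = ((1*6)*5 - 17)*33 = (6*5 - 17)*33 = (30 - 17)*33 = 13*33 = 429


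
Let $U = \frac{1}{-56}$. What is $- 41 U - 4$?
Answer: $- \frac{183}{56} \approx -3.2679$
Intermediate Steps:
$U = - \frac{1}{56} \approx -0.017857$
$- 41 U - 4 = \left(-41\right) \left(- \frac{1}{56}\right) - 4 = \frac{41}{56} - 4 = - \frac{183}{56}$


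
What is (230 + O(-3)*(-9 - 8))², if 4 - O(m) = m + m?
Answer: 3600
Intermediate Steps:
O(m) = 4 - 2*m (O(m) = 4 - (m + m) = 4 - 2*m)
(230 + O(-3)*(-9 - 8))² = (230 + (4 - 2*(-3))*(-9 - 8))² = (230 + (4 + 6)*(-17))² = (230 + 10*(-17))² = (230 - 170)² = 60² = 3600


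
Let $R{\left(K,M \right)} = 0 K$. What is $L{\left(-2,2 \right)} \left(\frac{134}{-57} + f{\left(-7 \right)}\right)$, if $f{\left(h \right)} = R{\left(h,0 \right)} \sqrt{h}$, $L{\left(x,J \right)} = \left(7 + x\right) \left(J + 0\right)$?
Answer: $- \frac{1340}{57} \approx -23.509$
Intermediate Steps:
$R{\left(K,M \right)} = 0$
$L{\left(x,J \right)} = J \left(7 + x\right)$ ($L{\left(x,J \right)} = \left(7 + x\right) J = J \left(7 + x\right)$)
$f{\left(h \right)} = 0$ ($f{\left(h \right)} = 0 \sqrt{h} = 0$)
$L{\left(-2,2 \right)} \left(\frac{134}{-57} + f{\left(-7 \right)}\right) = 2 \left(7 - 2\right) \left(\frac{134}{-57} + 0\right) = 2 \cdot 5 \left(134 \left(- \frac{1}{57}\right) + 0\right) = 10 \left(- \frac{134}{57} + 0\right) = 10 \left(- \frac{134}{57}\right) = - \frac{1340}{57}$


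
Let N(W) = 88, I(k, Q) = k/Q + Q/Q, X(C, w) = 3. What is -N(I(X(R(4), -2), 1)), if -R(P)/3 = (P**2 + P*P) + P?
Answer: -88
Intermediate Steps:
R(P) = -6*P**2 - 3*P (R(P) = -3*((P**2 + P*P) + P) = -3*((P**2 + P**2) + P) = -3*(2*P**2 + P) = -3*(P + 2*P**2) = -6*P**2 - 3*P)
I(k, Q) = 1 + k/Q (I(k, Q) = k/Q + 1 = 1 + k/Q)
-N(I(X(R(4), -2), 1)) = -1*88 = -88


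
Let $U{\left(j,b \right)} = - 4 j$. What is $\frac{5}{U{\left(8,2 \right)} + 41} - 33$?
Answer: $- \frac{292}{9} \approx -32.444$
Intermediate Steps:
$\frac{5}{U{\left(8,2 \right)} + 41} - 33 = \frac{5}{\left(-4\right) 8 + 41} - 33 = \frac{5}{-32 + 41} - 33 = \frac{5}{9} - 33 = - \frac{292}{9}$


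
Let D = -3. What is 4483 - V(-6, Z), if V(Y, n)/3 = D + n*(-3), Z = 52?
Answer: 4960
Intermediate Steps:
V(Y, n) = -9 - 9*n (V(Y, n) = 3*(-3 + n*(-3)) = 3*(-3 - 3*n) = -9 - 9*n)
4483 - V(-6, Z) = 4483 - (-9 - 9*52) = 4483 - (-9 - 468) = 4483 - 1*(-477) = 4483 + 477 = 4960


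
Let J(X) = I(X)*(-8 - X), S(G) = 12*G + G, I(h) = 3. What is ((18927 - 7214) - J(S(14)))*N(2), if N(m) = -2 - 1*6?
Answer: -98264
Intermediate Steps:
N(m) = -8 (N(m) = -2 - 6 = -8)
S(G) = 13*G
J(X) = -24 - 3*X (J(X) = 3*(-8 - X) = -24 - 3*X)
((18927 - 7214) - J(S(14)))*N(2) = ((18927 - 7214) - (-24 - 39*14))*(-8) = (11713 - (-24 - 3*182))*(-8) = (11713 - (-24 - 546))*(-8) = (11713 - 1*(-570))*(-8) = (11713 + 570)*(-8) = 12283*(-8) = -98264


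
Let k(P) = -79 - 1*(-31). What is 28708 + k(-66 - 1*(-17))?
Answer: 28660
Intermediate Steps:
k(P) = -48 (k(P) = -79 + 31 = -48)
28708 + k(-66 - 1*(-17)) = 28708 - 48 = 28660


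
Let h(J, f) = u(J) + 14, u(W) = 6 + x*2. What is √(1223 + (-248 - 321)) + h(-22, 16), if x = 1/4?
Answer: 41/2 + √654 ≈ 46.073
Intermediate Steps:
x = ¼ (x = 1*(¼) = ¼ ≈ 0.25000)
u(W) = 13/2 (u(W) = 6 + (¼)*2 = 6 + ½ = 13/2)
h(J, f) = 41/2 (h(J, f) = 13/2 + 14 = 41/2)
√(1223 + (-248 - 321)) + h(-22, 16) = √(1223 + (-248 - 321)) + 41/2 = √(1223 - 569) + 41/2 = √654 + 41/2 = 41/2 + √654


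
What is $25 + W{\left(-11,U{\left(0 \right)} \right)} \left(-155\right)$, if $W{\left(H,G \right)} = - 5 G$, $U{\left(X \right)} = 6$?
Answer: $4675$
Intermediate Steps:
$25 + W{\left(-11,U{\left(0 \right)} \right)} \left(-155\right) = 25 + \left(-5\right) 6 \left(-155\right) = 25 - -4650 = 25 + 4650 = 4675$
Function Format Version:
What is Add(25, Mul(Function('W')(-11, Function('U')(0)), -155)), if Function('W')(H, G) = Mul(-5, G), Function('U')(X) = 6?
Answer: 4675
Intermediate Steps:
Add(25, Mul(Function('W')(-11, Function('U')(0)), -155)) = Add(25, Mul(Mul(-5, 6), -155)) = Add(25, Mul(-30, -155)) = Add(25, 4650) = 4675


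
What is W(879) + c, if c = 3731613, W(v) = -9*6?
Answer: 3731559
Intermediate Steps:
W(v) = -54
W(879) + c = -54 + 3731613 = 3731559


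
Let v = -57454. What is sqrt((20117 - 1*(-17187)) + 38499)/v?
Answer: -7*sqrt(1547)/57454 ≈ -0.0047921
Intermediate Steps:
sqrt((20117 - 1*(-17187)) + 38499)/v = sqrt((20117 - 1*(-17187)) + 38499)/(-57454) = sqrt((20117 + 17187) + 38499)*(-1/57454) = sqrt(37304 + 38499)*(-1/57454) = sqrt(75803)*(-1/57454) = (7*sqrt(1547))*(-1/57454) = -7*sqrt(1547)/57454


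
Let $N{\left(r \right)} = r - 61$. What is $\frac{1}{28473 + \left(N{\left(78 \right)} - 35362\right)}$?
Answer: $- \frac{1}{6872} \approx -0.00014552$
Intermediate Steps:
$N{\left(r \right)} = -61 + r$
$\frac{1}{28473 + \left(N{\left(78 \right)} - 35362\right)} = \frac{1}{28473 + \left(\left(-61 + 78\right) - 35362\right)} = \frac{1}{28473 + \left(17 - 35362\right)} = \frac{1}{28473 - 35345} = \frac{1}{-6872} = - \frac{1}{6872}$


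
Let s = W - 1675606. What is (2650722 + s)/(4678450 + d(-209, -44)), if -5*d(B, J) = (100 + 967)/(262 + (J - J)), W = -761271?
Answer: 280136950/6128768433 ≈ 0.045709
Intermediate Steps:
s = -2436877 (s = -761271 - 1675606 = -2436877)
d(B, J) = -1067/1310 (d(B, J) = -(100 + 967)/(5*(262 + (J - J))) = -1067/(5*(262 + 0)) = -1067/(5*262) = -1/5*1067/262 = -1067/1310)
(2650722 + s)/(4678450 + d(-209, -44)) = (2650722 - 2436877)/(4678450 - 1067/1310) = 213845/(6128768433/1310) = 213845*(1310/6128768433) = 280136950/6128768433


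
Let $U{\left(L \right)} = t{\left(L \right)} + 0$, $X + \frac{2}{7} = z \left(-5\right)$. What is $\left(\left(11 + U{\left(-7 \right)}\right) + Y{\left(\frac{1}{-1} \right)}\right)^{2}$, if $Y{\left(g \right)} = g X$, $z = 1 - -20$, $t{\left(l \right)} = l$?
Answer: $\frac{585225}{49} \approx 11943.0$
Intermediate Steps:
$z = 21$ ($z = 1 + 20 = 21$)
$X = - \frac{737}{7}$ ($X = - \frac{2}{7} + 21 \left(-5\right) = - \frac{2}{7} - 105 = - \frac{737}{7} \approx -105.29$)
$U{\left(L \right)} = L$ ($U{\left(L \right)} = L + 0 = L$)
$Y{\left(g \right)} = - \frac{737 g}{7}$ ($Y{\left(g \right)} = g \left(- \frac{737}{7}\right) = - \frac{737 g}{7}$)
$\left(\left(11 + U{\left(-7 \right)}\right) + Y{\left(\frac{1}{-1} \right)}\right)^{2} = \left(\left(11 - 7\right) - \frac{737}{7 \left(-1\right)}\right)^{2} = \left(4 - - \frac{737}{7}\right)^{2} = \left(4 + \frac{737}{7}\right)^{2} = \left(\frac{765}{7}\right)^{2} = \frac{585225}{49}$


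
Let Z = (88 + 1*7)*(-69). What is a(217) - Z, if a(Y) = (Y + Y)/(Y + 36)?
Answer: 1658849/253 ≈ 6556.7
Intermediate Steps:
Z = -6555 (Z = (88 + 7)*(-69) = 95*(-69) = -6555)
a(Y) = 2*Y/(36 + Y) (a(Y) = (2*Y)/(36 + Y) = 2*Y/(36 + Y))
a(217) - Z = 2*217/(36 + 217) - 1*(-6555) = 2*217/253 + 6555 = 2*217*(1/253) + 6555 = 434/253 + 6555 = 1658849/253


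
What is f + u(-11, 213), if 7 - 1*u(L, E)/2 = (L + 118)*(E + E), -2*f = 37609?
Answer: -219909/2 ≈ -1.0995e+5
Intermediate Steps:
f = -37609/2 (f = -½*37609 = -37609/2 ≈ -18805.)
u(L, E) = 14 - 4*E*(118 + L) (u(L, E) = 14 - 2*(L + 118)*(E + E) = 14 - 2*(118 + L)*2*E = 14 - 4*E*(118 + L))
f + u(-11, 213) = -37609/2 + (14 - 472*213 - 4*213*(-11)) = -37609/2 + (14 - 100536 + 9372) = -37609/2 - 91150 = -219909/2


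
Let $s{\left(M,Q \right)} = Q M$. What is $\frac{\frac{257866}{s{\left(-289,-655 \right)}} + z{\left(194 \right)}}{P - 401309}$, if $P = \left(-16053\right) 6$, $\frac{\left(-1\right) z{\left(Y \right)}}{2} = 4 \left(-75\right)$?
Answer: $- \frac{113834866}{94198302965} \approx -0.0012085$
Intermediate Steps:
$z{\left(Y \right)} = 600$ ($z{\left(Y \right)} = - 2 \cdot 4 \left(-75\right) = \left(-2\right) \left(-300\right) = 600$)
$s{\left(M,Q \right)} = M Q$
$P = -96318$
$\frac{\frac{257866}{s{\left(-289,-655 \right)}} + z{\left(194 \right)}}{P - 401309} = \frac{\frac{257866}{\left(-289\right) \left(-655\right)} + 600}{-96318 - 401309} = \frac{\frac{257866}{189295} + 600}{-497627} = \left(257866 \cdot \frac{1}{189295} + 600\right) \left(- \frac{1}{497627}\right) = \left(\frac{257866}{189295} + 600\right) \left(- \frac{1}{497627}\right) = \frac{113834866}{189295} \left(- \frac{1}{497627}\right) = - \frac{113834866}{94198302965}$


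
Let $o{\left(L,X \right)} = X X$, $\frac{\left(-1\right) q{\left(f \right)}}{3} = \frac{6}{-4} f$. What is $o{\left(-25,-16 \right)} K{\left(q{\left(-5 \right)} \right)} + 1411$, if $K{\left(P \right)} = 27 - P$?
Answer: $14083$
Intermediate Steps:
$q{\left(f \right)} = \frac{9 f}{2}$ ($q{\left(f \right)} = - 3 \frac{6}{-4} f = - 3 \cdot 6 \left(- \frac{1}{4}\right) f = - 3 \left(- \frac{3 f}{2}\right) = \frac{9 f}{2}$)
$o{\left(L,X \right)} = X^{2}$
$o{\left(-25,-16 \right)} K{\left(q{\left(-5 \right)} \right)} + 1411 = \left(-16\right)^{2} \left(27 - \frac{9}{2} \left(-5\right)\right) + 1411 = 256 \left(27 - - \frac{45}{2}\right) + 1411 = 256 \left(27 + \frac{45}{2}\right) + 1411 = 256 \cdot \frac{99}{2} + 1411 = 12672 + 1411 = 14083$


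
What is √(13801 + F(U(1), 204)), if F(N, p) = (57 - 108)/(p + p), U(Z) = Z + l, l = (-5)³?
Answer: √220814/4 ≈ 117.48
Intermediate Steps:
l = -125
U(Z) = -125 + Z (U(Z) = Z - 125 = -125 + Z)
F(N, p) = -51/(2*p) (F(N, p) = -51*1/(2*p) = -51/(2*p))
√(13801 + F(U(1), 204)) = √(13801 - 51/2/204) = √(13801 - 51/2*1/204) = √(13801 - ⅛) = √(110407/8) = √220814/4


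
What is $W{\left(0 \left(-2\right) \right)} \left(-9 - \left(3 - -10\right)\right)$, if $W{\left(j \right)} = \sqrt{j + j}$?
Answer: $0$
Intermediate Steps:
$W{\left(j \right)} = \sqrt{2} \sqrt{j}$ ($W{\left(j \right)} = \sqrt{2 j} = \sqrt{2} \sqrt{j}$)
$W{\left(0 \left(-2\right) \right)} \left(-9 - \left(3 - -10\right)\right) = \sqrt{2} \sqrt{0 \left(-2\right)} \left(-9 - \left(3 - -10\right)\right) = \sqrt{2} \sqrt{0} \left(-9 - \left(3 + 10\right)\right) = \sqrt{2} \cdot 0 \left(-9 - 13\right) = 0 \left(-9 - 13\right) = 0 \left(-22\right) = 0$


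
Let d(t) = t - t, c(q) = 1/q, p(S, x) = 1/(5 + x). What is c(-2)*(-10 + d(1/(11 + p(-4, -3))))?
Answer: 5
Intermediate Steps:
c(q) = 1/q
d(t) = 0
c(-2)*(-10 + d(1/(11 + p(-4, -3)))) = (-10 + 0)/(-2) = -½*(-10) = 5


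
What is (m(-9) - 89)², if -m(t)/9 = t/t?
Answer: 9604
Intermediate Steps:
m(t) = -9 (m(t) = -9*t/t = -9*1 = -9)
(m(-9) - 89)² = (-9 - 89)² = (-98)² = 9604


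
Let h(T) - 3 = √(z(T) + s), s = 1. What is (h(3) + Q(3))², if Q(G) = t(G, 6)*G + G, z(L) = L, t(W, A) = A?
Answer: 676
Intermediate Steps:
Q(G) = 7*G (Q(G) = 6*G + G = 7*G)
h(T) = 3 + √(1 + T) (h(T) = 3 + √(T + 1) = 3 + √(1 + T))
(h(3) + Q(3))² = ((3 + √(1 + 3)) + 7*3)² = ((3 + √4) + 21)² = ((3 + 2) + 21)² = (5 + 21)² = 26² = 676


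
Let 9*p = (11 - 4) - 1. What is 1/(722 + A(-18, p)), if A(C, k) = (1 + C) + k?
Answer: 3/2117 ≈ 0.0014171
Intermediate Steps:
p = ⅔ (p = ((11 - 4) - 1)/9 = (7 - 1)/9 = (⅑)*6 = ⅔ ≈ 0.66667)
A(C, k) = 1 + C + k
1/(722 + A(-18, p)) = 1/(722 + (1 - 18 + ⅔)) = 1/(722 - 49/3) = 1/(2117/3) = 3/2117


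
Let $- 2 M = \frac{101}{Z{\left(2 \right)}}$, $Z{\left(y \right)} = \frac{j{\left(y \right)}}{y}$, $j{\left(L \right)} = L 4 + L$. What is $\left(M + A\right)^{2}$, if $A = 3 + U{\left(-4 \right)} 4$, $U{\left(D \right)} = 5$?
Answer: $\frac{16641}{100} \approx 166.41$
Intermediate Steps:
$j{\left(L \right)} = 5 L$ ($j{\left(L \right)} = 4 L + L = 5 L$)
$Z{\left(y \right)} = 5$ ($Z{\left(y \right)} = \frac{5 y}{y} = 5$)
$M = - \frac{101}{10}$ ($M = - \frac{101 \cdot \frac{1}{5}}{2} = \left(- \frac{1}{2}\right) \frac{101}{5} = - \frac{101}{10} \approx -10.1$)
$A = 23$ ($A = 3 + 5 \cdot 4 = 3 + 20 = 23$)
$\left(M + A\right)^{2} = \left(- \frac{101}{10} + 23\right)^{2} = \left(\frac{129}{10}\right)^{2} = \frac{16641}{100}$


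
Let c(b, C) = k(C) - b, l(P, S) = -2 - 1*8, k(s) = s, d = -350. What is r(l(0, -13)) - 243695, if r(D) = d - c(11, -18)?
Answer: -244016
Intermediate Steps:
l(P, S) = -10 (l(P, S) = -2 - 8 = -10)
c(b, C) = C - b
r(D) = -321 (r(D) = -350 - (-18 - 1*11) = -350 - (-18 - 11) = -350 - 1*(-29) = -350 + 29 = -321)
r(l(0, -13)) - 243695 = -321 - 243695 = -244016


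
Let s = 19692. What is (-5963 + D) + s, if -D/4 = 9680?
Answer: -24991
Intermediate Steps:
D = -38720 (D = -4*9680 = -38720)
(-5963 + D) + s = (-5963 - 38720) + 19692 = -44683 + 19692 = -24991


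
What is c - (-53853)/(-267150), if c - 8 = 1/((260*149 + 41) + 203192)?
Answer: 168037996927/21547695650 ≈ 7.7984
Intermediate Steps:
c = 1935785/241973 (c = 8 + 1/((260*149 + 41) + 203192) = 8 + 1/((38740 + 41) + 203192) = 8 + 1/(38781 + 203192) = 8 + 1/241973 = 1935785/241973 ≈ 8.0000)
c - (-53853)/(-267150) = 1935785/241973 - (-53853)/(-267150) = 1935785/241973 - (-53853)*(-1)/267150 = 1935785/241973 - 1*17951/89050 = 1935785/241973 - 17951/89050 = 168037996927/21547695650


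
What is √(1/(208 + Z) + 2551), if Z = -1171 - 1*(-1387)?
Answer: 5*√4586090/212 ≈ 50.507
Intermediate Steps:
Z = 216 (Z = -1171 + 1387 = 216)
√(1/(208 + Z) + 2551) = √(1/(208 + 216) + 2551) = √(1/424 + 2551) = √(1081625/424) = 5*√4586090/212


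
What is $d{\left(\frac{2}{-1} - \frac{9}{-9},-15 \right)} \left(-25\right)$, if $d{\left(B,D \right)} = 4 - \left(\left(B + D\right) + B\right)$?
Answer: $-525$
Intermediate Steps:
$d{\left(B,D \right)} = 4 - D - 2 B$ ($d{\left(B,D \right)} = 4 - \left(D + 2 B\right) = 4 - D - 2 B$)
$d{\left(\frac{2}{-1} - \frac{9}{-9},-15 \right)} \left(-25\right) = \left(4 - -15 - 2 \left(\frac{2}{-1} - \frac{9}{-9}\right)\right) \left(-25\right) = \left(4 + 15 - 2 \left(2 \left(-1\right) - -1\right)\right) \left(-25\right) = \left(4 + 15 - 2 \left(-2 + 1\right)\right) \left(-25\right) = \left(4 + 15 - -2\right) \left(-25\right) = \left(4 + 15 + 2\right) \left(-25\right) = 21 \left(-25\right) = -525$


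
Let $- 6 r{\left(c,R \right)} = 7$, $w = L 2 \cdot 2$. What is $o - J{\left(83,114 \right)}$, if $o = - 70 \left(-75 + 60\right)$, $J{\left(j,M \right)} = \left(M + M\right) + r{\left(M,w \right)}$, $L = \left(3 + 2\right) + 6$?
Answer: $\frac{4939}{6} \approx 823.17$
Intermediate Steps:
$L = 11$ ($L = 5 + 6 = 11$)
$w = 44$ ($w = 11 \cdot 2 \cdot 2 = 22 \cdot 2 = 44$)
$r{\left(c,R \right)} = - \frac{7}{6}$ ($r{\left(c,R \right)} = \left(- \frac{1}{6}\right) 7 = - \frac{7}{6}$)
$J{\left(j,M \right)} = - \frac{7}{6} + 2 M$ ($J{\left(j,M \right)} = \left(M + M\right) - \frac{7}{6} = 2 M - \frac{7}{6} = - \frac{7}{6} + 2 M$)
$o = 1050$ ($o = \left(-70\right) \left(-15\right) = 1050$)
$o - J{\left(83,114 \right)} = 1050 - \left(- \frac{7}{6} + 2 \cdot 114\right) = 1050 - \left(- \frac{7}{6} + 228\right) = 1050 - \frac{1361}{6} = \frac{4939}{6}$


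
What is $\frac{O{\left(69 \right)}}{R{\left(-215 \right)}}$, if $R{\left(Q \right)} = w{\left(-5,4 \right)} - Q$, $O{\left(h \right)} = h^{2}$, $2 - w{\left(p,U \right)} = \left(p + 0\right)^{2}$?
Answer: $\frac{1587}{64} \approx 24.797$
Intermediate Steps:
$w{\left(p,U \right)} = 2 - p^{2}$ ($w{\left(p,U \right)} = 2 - \left(p + 0\right)^{2} = 2 - p^{2}$)
$R{\left(Q \right)} = -23 - Q$ ($R{\left(Q \right)} = \left(2 - \left(-5\right)^{2}\right) - Q = \left(2 - 25\right) - Q = -23 - Q$)
$\frac{O{\left(69 \right)}}{R{\left(-215 \right)}} = \frac{69^{2}}{-23 - -215} = \frac{4761}{-23 + 215} = \frac{4761}{192} = 4761 \cdot \frac{1}{192} = \frac{1587}{64}$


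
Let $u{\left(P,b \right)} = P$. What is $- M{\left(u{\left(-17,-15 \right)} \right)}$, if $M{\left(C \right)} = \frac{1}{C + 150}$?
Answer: $- \frac{1}{133} \approx -0.0075188$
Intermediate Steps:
$M{\left(C \right)} = \frac{1}{150 + C}$
$- M{\left(u{\left(-17,-15 \right)} \right)} = - \frac{1}{150 - 17} = - \frac{1}{133}$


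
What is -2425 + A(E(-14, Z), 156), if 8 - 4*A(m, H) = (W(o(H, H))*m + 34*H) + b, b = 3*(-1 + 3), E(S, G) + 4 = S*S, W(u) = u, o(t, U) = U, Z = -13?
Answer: -22477/2 ≈ -11239.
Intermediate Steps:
E(S, G) = -4 + S² (E(S, G) = -4 + S*S = -4 + S²)
b = 6 (b = 3*2 = 6)
A(m, H) = ½ - 17*H/2 - H*m/4 (A(m, H) = 2 - ((H*m + 34*H) + 6)/4 = 2 - ((34*H + H*m) + 6)/4 = 2 - (6 + 34*H + H*m)/4 = 2 + (-3/2 - 17*H/2 - H*m/4) = ½ - 17*H/2 - H*m/4)
-2425 + A(E(-14, Z), 156) = -2425 + (½ - 17/2*156 - ¼*156*(-4 + (-14)²)) = -2425 + (½ - 1326 - ¼*156*(-4 + 196)) = -2425 + (½ - 1326 - ¼*156*192) = -2425 + (½ - 1326 - 7488) = -2425 - 17627/2 = -22477/2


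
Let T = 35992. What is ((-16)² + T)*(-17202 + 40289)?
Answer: 836857576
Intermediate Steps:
((-16)² + T)*(-17202 + 40289) = ((-16)² + 35992)*(-17202 + 40289) = (256 + 35992)*23087 = 36248*23087 = 836857576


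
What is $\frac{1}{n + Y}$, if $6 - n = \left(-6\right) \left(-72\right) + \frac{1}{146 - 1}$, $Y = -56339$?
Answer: $- \frac{145}{8230926} \approx -1.7616 \cdot 10^{-5}$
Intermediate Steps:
$n = - \frac{61771}{145}$ ($n = 6 - \left(\left(-6\right) \left(-72\right) + \frac{1}{146 - 1}\right) = 6 - \left(432 + \frac{1}{145}\right) = 6 - \frac{62641}{145} = - \frac{61771}{145} \approx -426.01$)
$\frac{1}{n + Y} = \frac{1}{- \frac{61771}{145} - 56339} = \frac{1}{- \frac{8230926}{145}} = - \frac{145}{8230926}$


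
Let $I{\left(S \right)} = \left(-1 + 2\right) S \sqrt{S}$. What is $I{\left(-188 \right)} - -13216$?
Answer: $13216 - 376 i \sqrt{47} \approx 13216.0 - 2577.7 i$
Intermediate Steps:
$I{\left(S \right)} = S^{\frac{3}{2}}$ ($I{\left(S \right)} = 1 S \sqrt{S} = S \sqrt{S} = S^{\frac{3}{2}}$)
$I{\left(-188 \right)} - -13216 = \left(-188\right)^{\frac{3}{2}} - -13216 = - 376 i \sqrt{47} + 13216 = 13216 - 376 i \sqrt{47}$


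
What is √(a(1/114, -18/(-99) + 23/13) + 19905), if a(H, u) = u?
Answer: √407077242/143 ≈ 141.09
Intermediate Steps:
√(a(1/114, -18/(-99) + 23/13) + 19905) = √((-18/(-99) + 23/13) + 19905) = √((-18*(-1/99) + 23*(1/13)) + 19905) = √((2/11 + 23/13) + 19905) = √(279/143 + 19905) = √(2846694/143) = √407077242/143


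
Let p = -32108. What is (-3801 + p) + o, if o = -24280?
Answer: -60189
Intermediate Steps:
(-3801 + p) + o = (-3801 - 32108) - 24280 = -35909 - 24280 = -60189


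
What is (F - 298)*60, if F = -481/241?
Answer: -4337940/241 ≈ -18000.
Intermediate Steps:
F = -481/241 (F = -481*1/241 = -481/241 ≈ -1.9958)
(F - 298)*60 = (-481/241 - 298)*60 = -72299/241*60 = -4337940/241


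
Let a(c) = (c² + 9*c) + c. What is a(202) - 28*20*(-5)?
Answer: 45624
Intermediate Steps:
a(c) = c² + 10*c
a(202) - 28*20*(-5) = 202*(10 + 202) - 28*20*(-5) = 202*212 - 560*(-5) = 42824 + 2800 = 45624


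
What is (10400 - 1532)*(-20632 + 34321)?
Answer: 121394052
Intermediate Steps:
(10400 - 1532)*(-20632 + 34321) = 8868*13689 = 121394052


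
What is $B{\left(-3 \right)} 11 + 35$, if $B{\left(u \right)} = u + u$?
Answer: $-31$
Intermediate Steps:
$B{\left(u \right)} = 2 u$
$B{\left(-3 \right)} 11 + 35 = 2 \left(-3\right) 11 + 35 = \left(-6\right) 11 + 35 = -66 + 35 = -31$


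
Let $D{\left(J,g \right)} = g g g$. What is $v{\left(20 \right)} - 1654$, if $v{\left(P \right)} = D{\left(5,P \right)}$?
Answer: $6346$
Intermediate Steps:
$D{\left(J,g \right)} = g^{3}$ ($D{\left(J,g \right)} = g^{2} g = g^{3}$)
$v{\left(P \right)} = P^{3}$
$v{\left(20 \right)} - 1654 = 20^{3} - 1654 = 8000 - 1654 = 6346$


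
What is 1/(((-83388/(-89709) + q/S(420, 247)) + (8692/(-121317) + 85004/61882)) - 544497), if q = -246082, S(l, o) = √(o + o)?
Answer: -603226571181723838264991482371237/328317906036337551400517615835989443045 + 551873640121258895641343360169*√494/328317906036337551400517615835989443045 ≈ -1.8000e-6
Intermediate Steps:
S(l, o) = √2*√o (S(l, o) = √(2*o) = √2*√o)
1/(((-83388/(-89709) + q/S(420, 247)) + (8692/(-121317) + 85004/61882)) - 544497) = 1/(((-83388/(-89709) - 246082*√494/494) + (8692/(-121317) + 85004/61882)) - 544497) = 1/(((-83388*(-1/89709) - 246082*√494/494) + (8692*(-1/121317) + 85004*(1/61882))) - 544497) = 1/(((27796/29903 - 123041*√494/247) + (-164/2289 + 42502/30941)) - 544497) = 1/(((27796/29903 - 123041*√494/247) + 92212754/70823949) - 544497) = 1/((4726060469266/2117848546947 - 123041*√494/247) - 544497) = 1/(-1153157454206531393/2117848546947 - 123041*√494/247)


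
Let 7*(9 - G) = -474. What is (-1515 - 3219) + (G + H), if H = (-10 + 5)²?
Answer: -32426/7 ≈ -4632.3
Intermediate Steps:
G = 537/7 (G = 9 - ⅐*(-474) = 9 + 474/7 = 537/7 ≈ 76.714)
H = 25 (H = (-5)² = 25)
(-1515 - 3219) + (G + H) = (-1515 - 3219) + (537/7 + 25) = -4734 + 712/7 = -32426/7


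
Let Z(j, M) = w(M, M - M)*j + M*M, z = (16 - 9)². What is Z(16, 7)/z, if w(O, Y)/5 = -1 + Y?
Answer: -31/49 ≈ -0.63265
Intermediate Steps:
z = 49 (z = 7² = 49)
w(O, Y) = -5 + 5*Y (w(O, Y) = 5*(-1 + Y) = -5 + 5*Y)
Z(j, M) = M² - 5*j (Z(j, M) = (-5 + 5*(M - M))*j + M*M = (-5 + 5*0)*j + M² = (-5 + 0)*j + M² = -5*j + M² = M² - 5*j)
Z(16, 7)/z = (7² - 5*16)/49 = (49 - 80)*(1/49) = -31*1/49 = -31/49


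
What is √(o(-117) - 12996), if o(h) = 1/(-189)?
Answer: I*√51581145/63 ≈ 114.0*I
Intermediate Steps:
o(h) = -1/189
√(o(-117) - 12996) = √(-1/189 - 12996) = √(-2456245/189) = I*√51581145/63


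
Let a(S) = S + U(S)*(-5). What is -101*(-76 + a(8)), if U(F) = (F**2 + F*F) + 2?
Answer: 72518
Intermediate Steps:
U(F) = 2 + 2*F**2 (U(F) = (F**2 + F**2) + 2 = 2*F**2 + 2 = 2 + 2*F**2)
a(S) = -10 + S - 10*S**2 (a(S) = S + (2 + 2*S**2)*(-5) = S + (-10 - 10*S**2) = -10 + S - 10*S**2)
-101*(-76 + a(8)) = -101*(-76 + (-10 + 8 - 10*8**2)) = -101*(-76 + (-10 + 8 - 10*64)) = -101*(-76 + (-10 + 8 - 640)) = -101*(-76 - 642) = -101*(-718) = 72518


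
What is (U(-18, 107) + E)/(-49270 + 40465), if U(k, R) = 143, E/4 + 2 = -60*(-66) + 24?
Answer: -5357/2935 ≈ -1.8252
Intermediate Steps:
E = 15928 (E = -8 + 4*(-60*(-66) + 24) = -8 + 4*(3960 + 24) = -8 + 4*3984 = -8 + 15936 = 15928)
(U(-18, 107) + E)/(-49270 + 40465) = (143 + 15928)/(-49270 + 40465) = 16071/(-8805) = 16071*(-1/8805) = -5357/2935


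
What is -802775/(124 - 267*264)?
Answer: 802775/70364 ≈ 11.409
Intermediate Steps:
-802775/(124 - 267*264) = -802775/(124 - 70488) = -802775/(-70364) = -802775*(-1/70364) = 802775/70364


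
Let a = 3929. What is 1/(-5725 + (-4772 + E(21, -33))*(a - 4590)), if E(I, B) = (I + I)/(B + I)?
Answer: 2/6301761 ≈ 3.1737e-7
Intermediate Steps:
E(I, B) = 2*I/(B + I) (E(I, B) = (2*I)/(B + I) = 2*I/(B + I))
1/(-5725 + (-4772 + E(21, -33))*(a - 4590)) = 1/(-5725 + (-4772 + 2*21/(-33 + 21))*(3929 - 4590)) = 1/(-5725 + (-4772 + 2*21/(-12))*(-661)) = 1/(-5725 + (-4772 + 2*21*(-1/12))*(-661)) = 1/(-5725 + (-4772 - 7/2)*(-661)) = 1/(-5725 - 9551/2*(-661)) = 1/(-5725 + 6313211/2) = 1/(6301761/2) = 2/6301761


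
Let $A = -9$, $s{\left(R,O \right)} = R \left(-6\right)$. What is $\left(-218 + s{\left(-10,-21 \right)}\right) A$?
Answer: $1422$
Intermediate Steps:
$s{\left(R,O \right)} = - 6 R$
$\left(-218 + s{\left(-10,-21 \right)}\right) A = \left(-218 - -60\right) \left(-9\right) = \left(-218 + 60\right) \left(-9\right) = \left(-158\right) \left(-9\right) = 1422$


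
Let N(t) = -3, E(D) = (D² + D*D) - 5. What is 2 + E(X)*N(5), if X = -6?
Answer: -199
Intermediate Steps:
E(D) = -5 + 2*D² (E(D) = (D² + D²) - 5 = 2*D² - 5 = -5 + 2*D²)
2 + E(X)*N(5) = 2 + (-5 + 2*(-6)²)*(-3) = 2 + (-5 + 2*36)*(-3) = 2 + (-5 + 72)*(-3) = 2 + 67*(-3) = 2 - 201 = -199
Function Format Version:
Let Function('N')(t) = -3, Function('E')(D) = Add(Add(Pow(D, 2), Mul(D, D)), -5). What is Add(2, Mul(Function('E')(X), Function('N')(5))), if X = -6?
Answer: -199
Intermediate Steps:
Function('E')(D) = Add(-5, Mul(2, Pow(D, 2))) (Function('E')(D) = Add(Add(Pow(D, 2), Pow(D, 2)), -5) = Add(Mul(2, Pow(D, 2)), -5) = Add(-5, Mul(2, Pow(D, 2))))
Add(2, Mul(Function('E')(X), Function('N')(5))) = Add(2, Mul(Add(-5, Mul(2, Pow(-6, 2))), -3)) = Add(2, Mul(Add(-5, Mul(2, 36)), -3)) = Add(2, Mul(Add(-5, 72), -3)) = Add(2, Mul(67, -3)) = Add(2, -201) = -199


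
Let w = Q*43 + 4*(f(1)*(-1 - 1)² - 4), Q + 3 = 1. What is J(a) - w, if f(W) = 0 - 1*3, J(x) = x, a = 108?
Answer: 258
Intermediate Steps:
Q = -2 (Q = -3 + 1 = -2)
f(W) = -3 (f(W) = 0 - 3 = -3)
w = -150 (w = -2*43 + 4*(-3*(-1 - 1)² - 4) = -86 + 4*(-3*(-2)² - 4) = -86 + 4*(-3*4 - 4) = -86 + 4*(-12 - 4) = -86 + 4*(-16) = -86 - 64 = -150)
J(a) - w = 108 - 1*(-150) = 108 + 150 = 258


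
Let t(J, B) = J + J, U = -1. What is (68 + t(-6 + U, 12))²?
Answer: 2916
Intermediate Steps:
t(J, B) = 2*J
(68 + t(-6 + U, 12))² = (68 + 2*(-6 - 1))² = (68 + 2*(-7))² = (68 - 14)² = 54² = 2916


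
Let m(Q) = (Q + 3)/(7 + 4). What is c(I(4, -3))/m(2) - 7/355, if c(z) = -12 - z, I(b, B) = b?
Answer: -12503/355 ≈ -35.220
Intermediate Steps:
m(Q) = 3/11 + Q/11 (m(Q) = (3 + Q)/11 = (3 + Q)*(1/11) = 3/11 + Q/11)
c(I(4, -3))/m(2) - 7/355 = (-12 - 1*4)/(3/11 + (1/11)*2) - 7/355 = (-12 - 4)/(3/11 + 2/11) - 7*1/355 = -16/5/11 - 7/355 = -16*11/5 - 7/355 = -176/5 - 7/355 = -12503/355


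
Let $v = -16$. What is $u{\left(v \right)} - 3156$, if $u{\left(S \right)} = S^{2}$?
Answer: $-2900$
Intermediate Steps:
$u{\left(v \right)} - 3156 = \left(-16\right)^{2} - 3156 = 256 - 3156 = -2900$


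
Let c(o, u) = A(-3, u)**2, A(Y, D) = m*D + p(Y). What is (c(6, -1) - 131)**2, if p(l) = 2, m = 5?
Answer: 14884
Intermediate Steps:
A(Y, D) = 2 + 5*D (A(Y, D) = 5*D + 2 = 2 + 5*D)
c(o, u) = (2 + 5*u)**2
(c(6, -1) - 131)**2 = ((2 + 5*(-1))**2 - 131)**2 = ((2 - 5)**2 - 131)**2 = ((-3)**2 - 131)**2 = (9 - 131)**2 = (-122)**2 = 14884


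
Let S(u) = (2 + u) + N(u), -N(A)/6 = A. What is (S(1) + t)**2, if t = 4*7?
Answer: 625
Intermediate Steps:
N(A) = -6*A
S(u) = 2 - 5*u (S(u) = (2 + u) - 6*u = 2 - 5*u)
t = 28
(S(1) + t)**2 = ((2 - 5*1) + 28)**2 = ((2 - 5) + 28)**2 = (-3 + 28)**2 = 25**2 = 625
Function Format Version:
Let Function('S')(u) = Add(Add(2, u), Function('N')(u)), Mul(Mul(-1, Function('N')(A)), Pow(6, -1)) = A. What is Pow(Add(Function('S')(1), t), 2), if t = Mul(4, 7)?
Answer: 625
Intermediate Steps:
Function('N')(A) = Mul(-6, A)
Function('S')(u) = Add(2, Mul(-5, u)) (Function('S')(u) = Add(Add(2, u), Mul(-6, u)) = Add(2, Mul(-5, u)))
t = 28
Pow(Add(Function('S')(1), t), 2) = Pow(Add(Add(2, Mul(-5, 1)), 28), 2) = Pow(Add(Add(2, -5), 28), 2) = Pow(Add(-3, 28), 2) = Pow(25, 2) = 625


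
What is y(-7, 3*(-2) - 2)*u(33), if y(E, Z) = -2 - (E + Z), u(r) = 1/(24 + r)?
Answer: 13/57 ≈ 0.22807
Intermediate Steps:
y(E, Z) = -2 - E - Z (y(E, Z) = -2 + (-E - Z) = -2 - E - Z)
y(-7, 3*(-2) - 2)*u(33) = (-2 - 1*(-7) - (3*(-2) - 2))/(24 + 33) = (-2 + 7 - (-6 - 2))/57 = (-2 + 7 - 1*(-8))*(1/57) = (-2 + 7 + 8)*(1/57) = 13*(1/57) = 13/57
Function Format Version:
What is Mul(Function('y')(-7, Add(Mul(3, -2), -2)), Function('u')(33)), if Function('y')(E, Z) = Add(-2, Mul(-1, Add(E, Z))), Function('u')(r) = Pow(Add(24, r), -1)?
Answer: Rational(13, 57) ≈ 0.22807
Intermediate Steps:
Function('y')(E, Z) = Add(-2, Mul(-1, E), Mul(-1, Z)) (Function('y')(E, Z) = Add(-2, Add(Mul(-1, E), Mul(-1, Z))) = Add(-2, Mul(-1, E), Mul(-1, Z)))
Mul(Function('y')(-7, Add(Mul(3, -2), -2)), Function('u')(33)) = Mul(Add(-2, Mul(-1, -7), Mul(-1, Add(Mul(3, -2), -2))), Pow(Add(24, 33), -1)) = Mul(Add(-2, 7, Mul(-1, Add(-6, -2))), Pow(57, -1)) = Mul(Add(-2, 7, Mul(-1, -8)), Rational(1, 57)) = Mul(Add(-2, 7, 8), Rational(1, 57)) = Mul(13, Rational(1, 57)) = Rational(13, 57)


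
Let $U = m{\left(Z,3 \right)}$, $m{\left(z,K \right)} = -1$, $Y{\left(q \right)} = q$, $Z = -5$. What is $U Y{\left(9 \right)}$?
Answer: $-9$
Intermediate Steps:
$U = -1$
$U Y{\left(9 \right)} = \left(-1\right) 9 = -9$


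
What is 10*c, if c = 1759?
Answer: 17590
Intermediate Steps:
10*c = 10*1759 = 17590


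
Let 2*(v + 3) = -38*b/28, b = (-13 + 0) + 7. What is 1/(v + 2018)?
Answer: 14/28267 ≈ 0.00049528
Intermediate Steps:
b = -6 (b = -13 + 7 = -6)
v = 15/14 (v = -3 + (-38*(-6)/28)/2 = -3 + (228*(1/28))/2 = -3 + (1/2)*(57/7) = -3 + 57/14 = 15/14 ≈ 1.0714)
1/(v + 2018) = 1/(15/14 + 2018) = 1/(28267/14) = 14/28267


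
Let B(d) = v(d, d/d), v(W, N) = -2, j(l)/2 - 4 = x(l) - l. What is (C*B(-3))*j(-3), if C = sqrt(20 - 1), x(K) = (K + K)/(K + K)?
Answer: -32*sqrt(19) ≈ -139.48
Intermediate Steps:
x(K) = 1 (x(K) = (2*K)/((2*K)) = (2*K)*(1/(2*K)) = 1)
j(l) = 10 - 2*l (j(l) = 8 + 2*(1 - l) = 8 + (2 - 2*l) = 10 - 2*l)
B(d) = -2
C = sqrt(19) ≈ 4.3589
(C*B(-3))*j(-3) = (sqrt(19)*(-2))*(10 - 2*(-3)) = (-2*sqrt(19))*(10 + 6) = -2*sqrt(19)*16 = -32*sqrt(19)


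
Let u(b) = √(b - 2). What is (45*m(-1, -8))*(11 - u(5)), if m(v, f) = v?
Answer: -495 + 45*√3 ≈ -417.06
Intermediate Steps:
u(b) = √(-2 + b)
(45*m(-1, -8))*(11 - u(5)) = (45*(-1))*(11 - √(-2 + 5)) = -45*(11 - √3) = -495 + 45*√3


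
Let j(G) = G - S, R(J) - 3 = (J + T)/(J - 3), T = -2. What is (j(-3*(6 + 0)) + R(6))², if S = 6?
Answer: 3481/9 ≈ 386.78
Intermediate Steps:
R(J) = 3 + (-2 + J)/(-3 + J) (R(J) = 3 + (J - 2)/(J - 3) = 3 + (-2 + J)/(-3 + J))
j(G) = -6 + G (j(G) = G - 1*6 = G - 6 = -6 + G)
(j(-3*(6 + 0)) + R(6))² = ((-6 - 3*(6 + 0)) + (-11 + 4*6)/(-3 + 6))² = ((-6 - 3*6) + (-11 + 24)/3)² = ((-6 - 18) + (⅓)*13)² = (-24 + 13/3)² = (-59/3)² = 3481/9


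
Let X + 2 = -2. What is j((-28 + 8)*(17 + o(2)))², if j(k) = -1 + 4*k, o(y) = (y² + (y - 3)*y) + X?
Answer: 1442401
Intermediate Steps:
X = -4 (X = -2 - 2 = -4)
o(y) = -4 + y² + y*(-3 + y) (o(y) = (y² + (y - 3)*y) - 4 = (y² + (-3 + y)*y) - 4 = (y² + y*(-3 + y)) - 4 = -4 + y² + y*(-3 + y))
j((-28 + 8)*(17 + o(2)))² = (-1 + 4*((-28 + 8)*(17 + (-4 - 3*2 + 2*2²))))² = (-1 + 4*(-20*(17 + (-4 - 6 + 2*4))))² = (-1 + 4*(-20*(17 + (-4 - 6 + 8))))² = (-1 + 4*(-20*(17 - 2)))² = (-1 + 4*(-20*15))² = (-1 + 4*(-300))² = (-1 - 1200)² = (-1201)² = 1442401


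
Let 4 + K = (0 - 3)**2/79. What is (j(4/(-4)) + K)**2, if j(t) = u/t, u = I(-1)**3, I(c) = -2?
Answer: 105625/6241 ≈ 16.924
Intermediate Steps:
u = -8 (u = (-2)**3 = -8)
K = -307/79 (K = -4 + (0 - 3)**2/79 = -4 + (-3)**2*(1/79) = -4 + 9*(1/79) = -4 + 9/79 = -307/79 ≈ -3.8861)
j(t) = -8/t
(j(4/(-4)) + K)**2 = (-8/(4/(-4)) - 307/79)**2 = (-8/(4*(-1/4)) - 307/79)**2 = (-8/(-1) - 307/79)**2 = (-8*(-1) - 307/79)**2 = (8 - 307/79)**2 = (325/79)**2 = 105625/6241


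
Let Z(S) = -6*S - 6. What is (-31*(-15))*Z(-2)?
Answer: 2790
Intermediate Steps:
Z(S) = -6 - 6*S
(-31*(-15))*Z(-2) = (-31*(-15))*(-6 - 6*(-2)) = 465*(-6 + 12) = 465*6 = 2790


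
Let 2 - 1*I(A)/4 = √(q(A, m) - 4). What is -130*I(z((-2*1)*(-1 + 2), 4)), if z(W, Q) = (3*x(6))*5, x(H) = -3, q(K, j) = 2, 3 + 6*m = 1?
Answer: -1040 + 520*I*√2 ≈ -1040.0 + 735.39*I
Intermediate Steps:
m = -⅓ (m = -½ + (⅙)*1 = -½ + ⅙ = -⅓ ≈ -0.33333)
z(W, Q) = -45 (z(W, Q) = (3*(-3))*5 = -9*5 = -45)
I(A) = 8 - 4*I*√2 (I(A) = 8 - 4*√(2 - 4) = 8 - 4*I*√2)
-130*I(z((-2*1)*(-1 + 2), 4)) = -130*(8 - 4*I*√2) = -1040 + 520*I*√2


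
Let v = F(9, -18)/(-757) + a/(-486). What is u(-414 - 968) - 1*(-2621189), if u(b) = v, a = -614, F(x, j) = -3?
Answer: 482170570867/183951 ≈ 2.6212e+6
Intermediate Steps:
v = 233128/183951 (v = -3/(-757) - 614/(-486) = -3*(-1/757) - 614*(-1/486) = 3/757 + 307/243 = 233128/183951 ≈ 1.2673)
u(b) = 233128/183951
u(-414 - 968) - 1*(-2621189) = 233128/183951 - 1*(-2621189) = 233128/183951 + 2621189 = 482170570867/183951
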